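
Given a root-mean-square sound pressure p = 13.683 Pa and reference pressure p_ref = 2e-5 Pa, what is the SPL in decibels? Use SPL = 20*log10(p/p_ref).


p / p_ref = 13.683 / 2e-5 = 684150
SPL = 20 * log10(684150) = 116.7 dB


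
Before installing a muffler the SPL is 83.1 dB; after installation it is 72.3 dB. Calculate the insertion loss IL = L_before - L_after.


Insertion loss = SPL without muffler - SPL with muffler
IL = 83.1 - 72.3 = 10.8 dB


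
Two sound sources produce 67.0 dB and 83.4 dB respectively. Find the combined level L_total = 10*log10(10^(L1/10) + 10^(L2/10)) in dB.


10^(67.0/10) = 5.01187e+06
10^(83.4/10) = 2.18776e+08
Sum = 5.01187e+06 + 2.18776e+08 = 2.23788e+08
L_total = 10*log10(2.23788e+08) = 83.498 dB


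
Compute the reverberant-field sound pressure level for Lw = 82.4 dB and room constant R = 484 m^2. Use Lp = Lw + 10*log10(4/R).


4/R = 4/484 = 0.00826446
Lp = 82.4 + 10*log10(0.00826446) = 61.572 dB


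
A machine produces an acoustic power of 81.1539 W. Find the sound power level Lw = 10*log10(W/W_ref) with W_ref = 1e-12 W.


W / W_ref = 81.1539 / 1e-12 = 8.11539e+13
Lw = 10 * log10(8.11539e+13) = 139.09 dB


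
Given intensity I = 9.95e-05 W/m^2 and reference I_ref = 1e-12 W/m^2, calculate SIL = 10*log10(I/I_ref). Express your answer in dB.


I / I_ref = 9.95e-05 / 1e-12 = 9.95e+07
SIL = 10 * log10(9.95e+07) = 79.978 dB


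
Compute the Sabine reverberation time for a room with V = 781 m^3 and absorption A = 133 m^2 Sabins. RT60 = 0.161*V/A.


RT60 = 0.161 * 781 / 133 = 0.94542 s


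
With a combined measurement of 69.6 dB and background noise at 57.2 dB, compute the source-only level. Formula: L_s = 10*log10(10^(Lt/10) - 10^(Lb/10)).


10^(69.6/10) = 9.12011e+06
10^(57.2/10) = 524807
Difference = 9.12011e+06 - 524807 = 8.5953e+06
L_source = 10*log10(8.5953e+06) = 69.343 dB


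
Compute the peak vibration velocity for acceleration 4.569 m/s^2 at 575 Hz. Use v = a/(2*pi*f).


omega = 2*pi*f = 2*pi*575 = 3612.83 rad/s
v = a / omega = 4.569 / 3612.83 = 0.0012647 m/s


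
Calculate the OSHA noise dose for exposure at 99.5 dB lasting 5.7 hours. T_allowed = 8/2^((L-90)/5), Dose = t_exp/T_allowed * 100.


T_allowed = 8 / 2^((99.5 - 90)/5) = 2.14355 hr
Dose = 5.7 / 2.14355 * 100 = 265.91 %


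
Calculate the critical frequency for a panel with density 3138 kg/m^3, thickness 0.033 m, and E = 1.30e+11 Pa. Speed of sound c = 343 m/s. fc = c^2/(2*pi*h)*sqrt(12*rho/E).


12*rho/E = 12*3138/1.30e+11 = 2.89662e-07
sqrt(12*rho/E) = sqrt(2.89662e-07) = 0.000538203
c^2/(2*pi*h) = 343^2/(2*pi*0.033) = 567407
fc = 567407 * 0.000538203 = 305.38 Hz


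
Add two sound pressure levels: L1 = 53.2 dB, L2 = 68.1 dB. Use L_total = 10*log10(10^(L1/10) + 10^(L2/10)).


10^(53.2/10) = 208930
10^(68.1/10) = 6.45654e+06
Sum = 208930 + 6.45654e+06 = 6.66547e+06
L_total = 10*log10(6.66547e+06) = 68.238 dB


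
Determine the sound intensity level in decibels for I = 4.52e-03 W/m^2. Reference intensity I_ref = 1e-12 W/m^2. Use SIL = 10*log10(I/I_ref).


I / I_ref = 4.52e-03 / 1e-12 = 4.52e+09
SIL = 10 * log10(4.52e+09) = 96.551 dB


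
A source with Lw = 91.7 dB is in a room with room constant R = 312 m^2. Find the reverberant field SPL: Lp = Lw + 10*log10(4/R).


4/R = 4/312 = 0.0128205
Lp = 91.7 + 10*log10(0.0128205) = 72.779 dB


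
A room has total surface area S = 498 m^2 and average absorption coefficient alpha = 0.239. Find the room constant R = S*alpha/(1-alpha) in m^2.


R = 498 * 0.239 / (1 - 0.239) = 156.4 m^2


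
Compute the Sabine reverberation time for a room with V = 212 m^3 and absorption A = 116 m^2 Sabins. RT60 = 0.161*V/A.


RT60 = 0.161 * 212 / 116 = 0.29424 s


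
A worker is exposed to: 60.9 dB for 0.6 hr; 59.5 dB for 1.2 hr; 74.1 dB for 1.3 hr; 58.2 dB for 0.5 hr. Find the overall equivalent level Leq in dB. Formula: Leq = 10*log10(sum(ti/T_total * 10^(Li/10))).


T_total = 0.6 + 1.2 + 1.3 + 0.5 = 3.6 hr
(0.6/3.6) * 10^(60.9/10) = 205045
(1.2/3.6) * 10^(59.5/10) = 297084
(1.3/3.6) * 10^(74.1/10) = 9.28198e+06
(0.5/3.6) * 10^(58.2/10) = 91763
Sum = 205045 + 297084 + 9.28198e+06 + 91763 = 9.87587e+06
Leq = 10*log10(9.87587e+06) = 69.946 dB


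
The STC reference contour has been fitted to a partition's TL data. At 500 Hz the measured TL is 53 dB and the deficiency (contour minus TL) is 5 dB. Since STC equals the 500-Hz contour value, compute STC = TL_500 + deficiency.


By ASTM E413, STC = value of the fitted reference contour at 500 Hz.
Contour value at 500 Hz = TL_500 + deficiency = 53 + 5 = 58
STC = 58


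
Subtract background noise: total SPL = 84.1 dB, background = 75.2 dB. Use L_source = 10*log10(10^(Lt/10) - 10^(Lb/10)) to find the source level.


10^(84.1/10) = 2.5704e+08
10^(75.2/10) = 3.31131e+07
Difference = 2.5704e+08 - 3.31131e+07 = 2.23927e+08
L_source = 10*log10(2.23927e+08) = 83.501 dB


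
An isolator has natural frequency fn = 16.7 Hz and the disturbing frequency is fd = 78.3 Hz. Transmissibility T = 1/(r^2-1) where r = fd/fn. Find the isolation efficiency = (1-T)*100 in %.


r = 78.3 / 16.7 = 4.68862
r^2 - 1 = 4.68862^2 - 1 = 20.9832
T = 1/20.9832 = 0.0476572
Efficiency = (1 - 0.0476572)*100 = 95.234 %


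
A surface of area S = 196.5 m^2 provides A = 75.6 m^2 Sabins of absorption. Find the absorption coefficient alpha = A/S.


Absorption coefficient = absorbed power / incident power
alpha = A / S = 75.6 / 196.5 = 0.38473


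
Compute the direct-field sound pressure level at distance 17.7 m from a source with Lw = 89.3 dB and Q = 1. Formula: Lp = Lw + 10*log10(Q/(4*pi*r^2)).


4*pi*r^2 = 4*pi*17.7^2 = 3936.92 m^2
Q / (4*pi*r^2) = 1 / 3936.92 = 0.000254006
Lp = 89.3 + 10*log10(0.000254006) = 53.348 dB


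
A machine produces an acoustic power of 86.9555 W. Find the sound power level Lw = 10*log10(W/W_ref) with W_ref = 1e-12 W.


W / W_ref = 86.9555 / 1e-12 = 8.69555e+13
Lw = 10 * log10(8.69555e+13) = 139.39 dB


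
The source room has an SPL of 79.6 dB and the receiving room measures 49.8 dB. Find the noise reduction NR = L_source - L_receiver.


NR = L_source - L_receiver (difference between source and receiving room levels)
NR = 79.6 - 49.8 = 29.8 dB


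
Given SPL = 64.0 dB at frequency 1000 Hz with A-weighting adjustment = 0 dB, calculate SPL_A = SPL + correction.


A-weighting table: 1000 Hz -> 0 dB correction
SPL_A = SPL + correction = 64.0 + (0) = 64 dBA


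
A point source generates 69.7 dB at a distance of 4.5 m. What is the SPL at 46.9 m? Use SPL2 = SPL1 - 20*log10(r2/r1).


r2/r1 = 46.9/4.5 = 10.4222
Correction = 20*log10(10.4222) = 20.3592 dB
SPL2 = 69.7 - 20.3592 = 49.341 dB


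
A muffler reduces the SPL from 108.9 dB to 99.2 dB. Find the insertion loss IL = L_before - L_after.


Insertion loss = SPL without muffler - SPL with muffler
IL = 108.9 - 99.2 = 9.7 dB


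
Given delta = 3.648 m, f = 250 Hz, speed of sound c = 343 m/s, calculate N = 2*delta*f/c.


N = 2*delta*f/c = 2*delta/lambda, where lambda = c/f
lambda = 343 / 250 = 1.372 m
N = 2 * 3.648 / 1.372 = 5.3178


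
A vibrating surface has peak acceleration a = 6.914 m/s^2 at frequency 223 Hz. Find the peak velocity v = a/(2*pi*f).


omega = 2*pi*f = 2*pi*223 = 1401.15 rad/s
v = a / omega = 6.914 / 1401.15 = 0.0049345 m/s


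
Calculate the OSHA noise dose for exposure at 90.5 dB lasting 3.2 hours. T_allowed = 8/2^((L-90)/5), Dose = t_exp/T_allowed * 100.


T_allowed = 8 / 2^((90.5 - 90)/5) = 7.46426 hr
Dose = 3.2 / 7.46426 * 100 = 42.871 %


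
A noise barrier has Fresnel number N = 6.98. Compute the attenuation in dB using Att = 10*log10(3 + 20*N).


3 + 20*N = 3 + 20*6.98 = 142.6
Att = 10*log10(142.6) = 21.541 dB


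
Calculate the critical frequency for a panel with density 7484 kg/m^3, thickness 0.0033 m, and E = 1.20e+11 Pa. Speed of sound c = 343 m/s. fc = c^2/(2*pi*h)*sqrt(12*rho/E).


12*rho/E = 12*7484/1.20e+11 = 7.484e-07
sqrt(12*rho/E) = sqrt(7.484e-07) = 0.000865101
c^2/(2*pi*h) = 343^2/(2*pi*0.0033) = 5.67407e+06
fc = 5.67407e+06 * 0.000865101 = 4908.6 Hz


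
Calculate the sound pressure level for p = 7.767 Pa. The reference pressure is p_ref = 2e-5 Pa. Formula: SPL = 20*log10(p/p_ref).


p / p_ref = 7.767 / 2e-5 = 388350
SPL = 20 * log10(388350) = 111.78 dB


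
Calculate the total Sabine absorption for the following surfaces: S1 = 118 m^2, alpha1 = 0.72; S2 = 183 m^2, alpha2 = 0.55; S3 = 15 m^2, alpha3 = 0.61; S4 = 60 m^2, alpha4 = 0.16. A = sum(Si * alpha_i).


118 * 0.72 = 84.96
183 * 0.55 = 100.65
15 * 0.61 = 9.15
60 * 0.16 = 9.6
A_total = 84.96 + 100.65 + 9.15 + 9.6 = 204.36 m^2


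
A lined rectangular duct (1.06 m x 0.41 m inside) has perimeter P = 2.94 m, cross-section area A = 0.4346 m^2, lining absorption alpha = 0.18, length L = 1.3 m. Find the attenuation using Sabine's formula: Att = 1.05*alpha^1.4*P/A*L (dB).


alpha^1.4 = 0.18^1.4 = 0.0906529
Attenuation rate = 1.05 * alpha^1.4 * P / A
= 1.05 * 0.0906529 * 2.94 / 0.4346 = 0.643915 dB/m
Total Att = 0.643915 * 1.3 = 0.83709 dB


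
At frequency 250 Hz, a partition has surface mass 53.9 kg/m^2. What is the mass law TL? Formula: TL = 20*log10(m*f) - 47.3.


m * f = 53.9 * 250 = 13475
20*log10(13475) = 82.5906 dB
TL = 82.5906 - 47.3 = 35.291 dB


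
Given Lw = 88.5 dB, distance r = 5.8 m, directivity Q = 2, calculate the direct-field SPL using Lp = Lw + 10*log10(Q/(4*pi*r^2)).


4*pi*r^2 = 4*pi*5.8^2 = 422.733 m^2
Q / (4*pi*r^2) = 2 / 422.733 = 0.00473112
Lp = 88.5 + 10*log10(0.00473112) = 65.25 dB


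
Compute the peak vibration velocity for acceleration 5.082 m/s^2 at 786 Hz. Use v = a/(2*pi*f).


omega = 2*pi*f = 2*pi*786 = 4938.58 rad/s
v = a / omega = 5.082 / 4938.58 = 0.001029 m/s


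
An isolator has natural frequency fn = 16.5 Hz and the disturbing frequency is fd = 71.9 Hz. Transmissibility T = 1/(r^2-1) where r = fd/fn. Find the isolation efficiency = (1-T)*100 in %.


r = 71.9 / 16.5 = 4.35758
r^2 - 1 = 4.35758^2 - 1 = 17.9885
T = 1/17.9885 = 0.0555911
Efficiency = (1 - 0.0555911)*100 = 94.441 %


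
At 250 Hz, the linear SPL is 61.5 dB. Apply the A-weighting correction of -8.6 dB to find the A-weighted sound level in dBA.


A-weighting table: 250 Hz -> -8.6 dB correction
SPL_A = SPL + correction = 61.5 + (-8.6) = 52.9 dBA


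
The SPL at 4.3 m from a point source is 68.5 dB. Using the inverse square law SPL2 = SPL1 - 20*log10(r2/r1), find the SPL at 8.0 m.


r2/r1 = 8.0/4.3 = 1.86047
Correction = 20*log10(1.86047) = 5.39245 dB
SPL2 = 68.5 - 5.39245 = 63.108 dB


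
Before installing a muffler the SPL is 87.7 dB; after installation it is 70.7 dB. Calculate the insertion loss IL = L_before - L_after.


Insertion loss = SPL without muffler - SPL with muffler
IL = 87.7 - 70.7 = 17 dB


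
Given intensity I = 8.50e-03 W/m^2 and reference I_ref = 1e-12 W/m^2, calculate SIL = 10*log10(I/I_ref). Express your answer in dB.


I / I_ref = 8.50e-03 / 1e-12 = 8.5e+09
SIL = 10 * log10(8.5e+09) = 99.294 dB


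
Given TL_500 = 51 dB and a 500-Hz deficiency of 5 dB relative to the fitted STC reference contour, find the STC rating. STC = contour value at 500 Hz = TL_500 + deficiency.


By ASTM E413, STC = value of the fitted reference contour at 500 Hz.
Contour value at 500 Hz = TL_500 + deficiency = 51 + 5 = 56
STC = 56


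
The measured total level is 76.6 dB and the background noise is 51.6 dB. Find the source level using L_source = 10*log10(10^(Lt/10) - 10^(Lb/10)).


10^(76.6/10) = 4.57088e+07
10^(51.6/10) = 144544
Difference = 4.57088e+07 - 144544 = 4.55643e+07
L_source = 10*log10(4.55643e+07) = 76.586 dB


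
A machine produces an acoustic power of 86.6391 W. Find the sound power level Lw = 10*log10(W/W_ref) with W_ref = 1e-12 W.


W / W_ref = 86.6391 / 1e-12 = 8.66391e+13
Lw = 10 * log10(8.66391e+13) = 139.38 dB


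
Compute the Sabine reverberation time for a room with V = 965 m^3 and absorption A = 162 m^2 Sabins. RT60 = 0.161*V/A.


RT60 = 0.161 * 965 / 162 = 0.95904 s


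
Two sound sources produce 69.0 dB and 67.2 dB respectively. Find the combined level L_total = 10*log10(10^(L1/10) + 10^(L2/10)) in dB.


10^(69.0/10) = 7.94328e+06
10^(67.2/10) = 5.24807e+06
Sum = 7.94328e+06 + 5.24807e+06 = 1.31914e+07
L_total = 10*log10(1.31914e+07) = 71.203 dB


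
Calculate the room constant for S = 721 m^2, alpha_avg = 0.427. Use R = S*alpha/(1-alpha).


R = 721 * 0.427 / (1 - 0.427) = 537.29 m^2


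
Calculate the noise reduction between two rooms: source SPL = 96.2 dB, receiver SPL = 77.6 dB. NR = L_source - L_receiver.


NR = L_source - L_receiver (difference between source and receiving room levels)
NR = 96.2 - 77.6 = 18.6 dB


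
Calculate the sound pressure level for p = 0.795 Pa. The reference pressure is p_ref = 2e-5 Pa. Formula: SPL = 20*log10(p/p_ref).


p / p_ref = 0.795 / 2e-5 = 39750
SPL = 20 * log10(39750) = 91.987 dB


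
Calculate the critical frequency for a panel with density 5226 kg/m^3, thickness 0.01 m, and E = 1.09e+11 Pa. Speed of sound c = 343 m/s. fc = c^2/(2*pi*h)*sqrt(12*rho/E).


12*rho/E = 12*5226/1.09e+11 = 5.75339e-07
sqrt(12*rho/E) = sqrt(5.75339e-07) = 0.000758511
c^2/(2*pi*h) = 343^2/(2*pi*0.01) = 1.87244e+06
fc = 1.87244e+06 * 0.000758511 = 1420.3 Hz


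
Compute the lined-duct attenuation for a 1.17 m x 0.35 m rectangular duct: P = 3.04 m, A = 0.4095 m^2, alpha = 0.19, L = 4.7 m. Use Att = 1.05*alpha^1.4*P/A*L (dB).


alpha^1.4 = 0.19^1.4 = 0.0977811
Attenuation rate = 1.05 * alpha^1.4 * P / A
= 1.05 * 0.0977811 * 3.04 / 0.4095 = 0.762191 dB/m
Total Att = 0.762191 * 4.7 = 3.5823 dB


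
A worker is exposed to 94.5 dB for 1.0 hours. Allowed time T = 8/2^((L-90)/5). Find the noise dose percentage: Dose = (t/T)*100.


T_allowed = 8 / 2^((94.5 - 90)/5) = 4.28709 hr
Dose = 1.0 / 4.28709 * 100 = 23.326 %


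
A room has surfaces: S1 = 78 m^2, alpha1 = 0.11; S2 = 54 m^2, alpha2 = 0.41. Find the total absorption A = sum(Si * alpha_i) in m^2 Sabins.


78 * 0.11 = 8.58
54 * 0.41 = 22.14
A_total = 8.58 + 22.14 = 30.72 m^2


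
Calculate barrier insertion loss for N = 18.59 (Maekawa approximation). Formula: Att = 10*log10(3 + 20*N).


3 + 20*N = 3 + 20*18.59 = 374.8
Att = 10*log10(374.8) = 25.738 dB


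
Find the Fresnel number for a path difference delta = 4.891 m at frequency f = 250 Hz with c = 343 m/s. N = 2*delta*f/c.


N = 2*delta*f/c = 2*delta/lambda, where lambda = c/f
lambda = 343 / 250 = 1.372 m
N = 2 * 4.891 / 1.372 = 7.1297


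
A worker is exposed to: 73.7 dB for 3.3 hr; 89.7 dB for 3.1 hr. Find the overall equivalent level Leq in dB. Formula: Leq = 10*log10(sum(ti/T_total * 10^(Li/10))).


T_total = 3.3 + 3.1 = 6.4 hr
(3.3/6.4) * 10^(73.7/10) = 1.20874e+07
(3.1/6.4) * 10^(89.7/10) = 4.52045e+08
Sum = 1.20874e+07 + 4.52045e+08 = 4.64132e+08
Leq = 10*log10(4.64132e+08) = 86.666 dB


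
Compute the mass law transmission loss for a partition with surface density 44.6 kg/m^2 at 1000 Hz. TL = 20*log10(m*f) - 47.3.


m * f = 44.6 * 1000 = 44600
20*log10(44600) = 92.9867 dB
TL = 92.9867 - 47.3 = 45.687 dB


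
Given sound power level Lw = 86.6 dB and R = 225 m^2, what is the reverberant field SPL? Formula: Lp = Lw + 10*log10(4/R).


4/R = 4/225 = 0.0177778
Lp = 86.6 + 10*log10(0.0177778) = 69.099 dB


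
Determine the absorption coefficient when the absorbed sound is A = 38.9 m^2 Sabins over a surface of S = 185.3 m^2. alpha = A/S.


Absorption coefficient = absorbed power / incident power
alpha = A / S = 38.9 / 185.3 = 0.20993


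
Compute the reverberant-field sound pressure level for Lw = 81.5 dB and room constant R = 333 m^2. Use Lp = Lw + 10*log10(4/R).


4/R = 4/333 = 0.012012
Lp = 81.5 + 10*log10(0.012012) = 62.296 dB


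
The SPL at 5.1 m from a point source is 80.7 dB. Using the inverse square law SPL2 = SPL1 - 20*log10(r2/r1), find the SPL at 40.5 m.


r2/r1 = 40.5/5.1 = 7.94118
Correction = 20*log10(7.94118) = 17.9977 dB
SPL2 = 80.7 - 17.9977 = 62.702 dB


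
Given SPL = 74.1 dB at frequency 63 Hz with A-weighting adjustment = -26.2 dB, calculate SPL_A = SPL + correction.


A-weighting table: 63 Hz -> -26.2 dB correction
SPL_A = SPL + correction = 74.1 + (-26.2) = 47.9 dBA


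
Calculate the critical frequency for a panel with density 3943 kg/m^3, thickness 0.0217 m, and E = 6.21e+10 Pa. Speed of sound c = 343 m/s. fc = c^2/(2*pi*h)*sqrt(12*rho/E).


12*rho/E = 12*3943/6.21e+10 = 7.61932e-07
sqrt(12*rho/E) = sqrt(7.61932e-07) = 0.000872887
c^2/(2*pi*h) = 343^2/(2*pi*0.0217) = 862876
fc = 862876 * 0.000872887 = 753.19 Hz


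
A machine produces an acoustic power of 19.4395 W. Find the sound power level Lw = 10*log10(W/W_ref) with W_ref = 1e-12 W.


W / W_ref = 19.4395 / 1e-12 = 1.94395e+13
Lw = 10 * log10(1.94395e+13) = 132.89 dB


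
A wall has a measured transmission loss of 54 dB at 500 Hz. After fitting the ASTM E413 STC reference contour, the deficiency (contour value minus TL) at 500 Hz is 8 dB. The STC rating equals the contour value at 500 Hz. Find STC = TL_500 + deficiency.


By ASTM E413, STC = value of the fitted reference contour at 500 Hz.
Contour value at 500 Hz = TL_500 + deficiency = 54 + 8 = 62
STC = 62


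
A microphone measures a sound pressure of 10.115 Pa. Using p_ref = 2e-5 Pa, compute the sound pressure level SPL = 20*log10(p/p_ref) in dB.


p / p_ref = 10.115 / 2e-5 = 505750
SPL = 20 * log10(505750) = 114.08 dB


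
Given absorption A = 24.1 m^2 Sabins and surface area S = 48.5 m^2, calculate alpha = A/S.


Absorption coefficient = absorbed power / incident power
alpha = A / S = 24.1 / 48.5 = 0.49691


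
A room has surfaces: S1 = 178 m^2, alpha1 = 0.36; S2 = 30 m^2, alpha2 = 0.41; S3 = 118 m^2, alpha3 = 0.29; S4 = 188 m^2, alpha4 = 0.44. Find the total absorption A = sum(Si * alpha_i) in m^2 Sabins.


178 * 0.36 = 64.08
30 * 0.41 = 12.3
118 * 0.29 = 34.22
188 * 0.44 = 82.72
A_total = 64.08 + 12.3 + 34.22 + 82.72 = 193.32 m^2


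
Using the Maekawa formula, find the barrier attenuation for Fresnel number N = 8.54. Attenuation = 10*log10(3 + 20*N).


3 + 20*N = 3 + 20*8.54 = 173.8
Att = 10*log10(173.8) = 22.4 dB


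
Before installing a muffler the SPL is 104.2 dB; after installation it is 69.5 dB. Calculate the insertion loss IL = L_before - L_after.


Insertion loss = SPL without muffler - SPL with muffler
IL = 104.2 - 69.5 = 34.7 dB


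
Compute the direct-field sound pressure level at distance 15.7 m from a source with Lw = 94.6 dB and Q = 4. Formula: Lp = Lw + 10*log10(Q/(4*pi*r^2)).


4*pi*r^2 = 4*pi*15.7^2 = 3097.48 m^2
Q / (4*pi*r^2) = 4 / 3097.48 = 0.00129137
Lp = 94.6 + 10*log10(0.00129137) = 65.711 dB


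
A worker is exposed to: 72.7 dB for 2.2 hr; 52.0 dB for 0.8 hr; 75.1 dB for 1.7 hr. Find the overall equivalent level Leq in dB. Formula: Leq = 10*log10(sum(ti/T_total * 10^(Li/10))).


T_total = 2.2 + 0.8 + 1.7 = 4.7 hr
(2.2/4.7) * 10^(72.7/10) = 8.71615e+06
(0.8/4.7) * 10^(52.0/10) = 26976.9
(1.7/4.7) * 10^(75.1/10) = 1.17045e+07
Sum = 8.71615e+06 + 26976.9 + 1.17045e+07 = 2.04476e+07
Leq = 10*log10(2.04476e+07) = 73.106 dB


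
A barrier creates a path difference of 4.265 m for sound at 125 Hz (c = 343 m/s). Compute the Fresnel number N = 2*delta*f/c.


N = 2*delta*f/c = 2*delta/lambda, where lambda = c/f
lambda = 343 / 125 = 2.744 m
N = 2 * 4.265 / 2.744 = 3.1086


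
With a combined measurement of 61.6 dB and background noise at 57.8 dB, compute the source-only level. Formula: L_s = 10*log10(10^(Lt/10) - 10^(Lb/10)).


10^(61.6/10) = 1.44544e+06
10^(57.8/10) = 602560
Difference = 1.44544e+06 - 602560 = 842880
L_source = 10*log10(842880) = 59.258 dB


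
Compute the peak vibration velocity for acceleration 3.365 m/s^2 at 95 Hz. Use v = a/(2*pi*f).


omega = 2*pi*f = 2*pi*95 = 596.903 rad/s
v = a / omega = 3.365 / 596.903 = 0.0056374 m/s


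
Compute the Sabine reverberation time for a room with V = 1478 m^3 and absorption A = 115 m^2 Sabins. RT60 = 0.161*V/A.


RT60 = 0.161 * 1478 / 115 = 2.0692 s


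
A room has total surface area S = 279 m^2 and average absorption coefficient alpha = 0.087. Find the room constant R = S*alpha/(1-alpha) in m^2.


R = 279 * 0.087 / (1 - 0.087) = 26.586 m^2


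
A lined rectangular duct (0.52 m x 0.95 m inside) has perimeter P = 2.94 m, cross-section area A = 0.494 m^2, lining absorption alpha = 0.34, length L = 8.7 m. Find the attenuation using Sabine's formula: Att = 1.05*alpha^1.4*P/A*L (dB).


alpha^1.4 = 0.34^1.4 = 0.220836
Attenuation rate = 1.05 * alpha^1.4 * P / A
= 1.05 * 0.220836 * 2.94 / 0.494 = 1.38 dB/m
Total Att = 1.38 * 8.7 = 12.006 dB


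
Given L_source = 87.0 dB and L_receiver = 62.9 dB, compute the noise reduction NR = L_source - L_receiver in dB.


NR = L_source - L_receiver (difference between source and receiving room levels)
NR = 87.0 - 62.9 = 24.1 dB


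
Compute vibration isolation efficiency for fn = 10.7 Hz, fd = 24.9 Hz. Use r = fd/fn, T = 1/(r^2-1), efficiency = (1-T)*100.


r = 24.9 / 10.7 = 2.3271
r^2 - 1 = 2.3271^2 - 1 = 4.41539
T = 1/4.41539 = 0.226481
Efficiency = (1 - 0.226481)*100 = 77.352 %


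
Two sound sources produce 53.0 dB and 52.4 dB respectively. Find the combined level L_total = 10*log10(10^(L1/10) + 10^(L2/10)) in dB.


10^(53.0/10) = 199526
10^(52.4/10) = 173780
Sum = 199526 + 173780 = 373306
L_total = 10*log10(373306) = 55.721 dB


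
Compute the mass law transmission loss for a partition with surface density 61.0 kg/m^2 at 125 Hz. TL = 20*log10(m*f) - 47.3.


m * f = 61.0 * 125 = 7625
20*log10(7625) = 77.6448 dB
TL = 77.6448 - 47.3 = 30.345 dB


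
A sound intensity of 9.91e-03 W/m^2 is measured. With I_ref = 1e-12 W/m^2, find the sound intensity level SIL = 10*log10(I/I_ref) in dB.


I / I_ref = 9.91e-03 / 1e-12 = 9.91e+09
SIL = 10 * log10(9.91e+09) = 99.961 dB


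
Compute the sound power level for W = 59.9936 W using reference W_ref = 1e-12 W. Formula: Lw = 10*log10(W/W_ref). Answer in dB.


W / W_ref = 59.9936 / 1e-12 = 5.99936e+13
Lw = 10 * log10(5.99936e+13) = 137.78 dB


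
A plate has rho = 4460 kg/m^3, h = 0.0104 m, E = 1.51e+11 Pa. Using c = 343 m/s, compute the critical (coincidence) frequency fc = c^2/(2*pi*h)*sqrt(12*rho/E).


12*rho/E = 12*4460/1.51e+11 = 3.54437e-07
sqrt(12*rho/E) = sqrt(3.54437e-07) = 0.000595346
c^2/(2*pi*h) = 343^2/(2*pi*0.0104) = 1.80042e+06
fc = 1.80042e+06 * 0.000595346 = 1071.9 Hz


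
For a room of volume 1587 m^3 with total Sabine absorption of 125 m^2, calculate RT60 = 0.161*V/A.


RT60 = 0.161 * 1587 / 125 = 2.0441 s


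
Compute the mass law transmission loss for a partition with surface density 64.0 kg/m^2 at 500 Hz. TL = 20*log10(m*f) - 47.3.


m * f = 64.0 * 500 = 32000
20*log10(32000) = 90.103 dB
TL = 90.103 - 47.3 = 42.803 dB


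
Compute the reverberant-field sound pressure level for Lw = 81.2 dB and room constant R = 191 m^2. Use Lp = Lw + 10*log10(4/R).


4/R = 4/191 = 0.0209424
Lp = 81.2 + 10*log10(0.0209424) = 64.41 dB


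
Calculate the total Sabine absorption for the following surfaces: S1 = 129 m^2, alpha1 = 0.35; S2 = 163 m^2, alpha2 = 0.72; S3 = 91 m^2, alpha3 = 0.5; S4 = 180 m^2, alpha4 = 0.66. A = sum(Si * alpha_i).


129 * 0.35 = 45.15
163 * 0.72 = 117.36
91 * 0.5 = 45.5
180 * 0.66 = 118.8
A_total = 45.15 + 117.36 + 45.5 + 118.8 = 326.81 m^2


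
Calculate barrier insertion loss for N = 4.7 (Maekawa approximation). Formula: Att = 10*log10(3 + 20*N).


3 + 20*N = 3 + 20*4.7 = 97
Att = 10*log10(97) = 19.868 dB


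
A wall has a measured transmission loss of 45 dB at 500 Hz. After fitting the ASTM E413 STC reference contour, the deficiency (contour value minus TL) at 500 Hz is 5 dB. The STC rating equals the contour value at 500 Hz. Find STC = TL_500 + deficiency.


By ASTM E413, STC = value of the fitted reference contour at 500 Hz.
Contour value at 500 Hz = TL_500 + deficiency = 45 + 5 = 50
STC = 50


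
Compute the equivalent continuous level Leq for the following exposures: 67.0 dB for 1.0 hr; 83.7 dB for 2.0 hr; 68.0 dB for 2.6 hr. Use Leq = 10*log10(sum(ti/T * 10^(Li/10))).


T_total = 1.0 + 2.0 + 2.6 = 5.6 hr
(1.0/5.6) * 10^(67.0/10) = 894977
(2.0/5.6) * 10^(83.7/10) = 8.37225e+07
(2.6/5.6) * 10^(68.0/10) = 2.92944e+06
Sum = 894977 + 8.37225e+07 + 2.92944e+06 = 8.75469e+07
Leq = 10*log10(8.75469e+07) = 79.422 dB


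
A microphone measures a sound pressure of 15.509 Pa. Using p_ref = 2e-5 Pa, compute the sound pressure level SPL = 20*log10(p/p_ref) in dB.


p / p_ref = 15.509 / 2e-5 = 775450
SPL = 20 * log10(775450) = 117.79 dB


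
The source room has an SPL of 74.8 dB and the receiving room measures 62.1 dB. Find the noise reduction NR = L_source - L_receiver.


NR = L_source - L_receiver (difference between source and receiving room levels)
NR = 74.8 - 62.1 = 12.7 dB


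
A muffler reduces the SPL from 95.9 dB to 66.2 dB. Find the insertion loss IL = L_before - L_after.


Insertion loss = SPL without muffler - SPL with muffler
IL = 95.9 - 66.2 = 29.7 dB


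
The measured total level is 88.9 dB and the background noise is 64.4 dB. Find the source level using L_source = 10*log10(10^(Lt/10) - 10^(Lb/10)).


10^(88.9/10) = 7.76247e+08
10^(64.4/10) = 2.75423e+06
Difference = 7.76247e+08 - 2.75423e+06 = 7.73493e+08
L_source = 10*log10(7.73493e+08) = 88.885 dB


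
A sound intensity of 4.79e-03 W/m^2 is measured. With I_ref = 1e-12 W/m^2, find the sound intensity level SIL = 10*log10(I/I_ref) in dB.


I / I_ref = 4.79e-03 / 1e-12 = 4.79e+09
SIL = 10 * log10(4.79e+09) = 96.803 dB


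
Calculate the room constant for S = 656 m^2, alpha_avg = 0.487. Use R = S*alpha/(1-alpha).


R = 656 * 0.487 / (1 - 0.487) = 622.75 m^2


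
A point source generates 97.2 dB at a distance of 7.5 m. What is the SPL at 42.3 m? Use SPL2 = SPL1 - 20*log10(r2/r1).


r2/r1 = 42.3/7.5 = 5.64
Correction = 20*log10(5.64) = 15.0256 dB
SPL2 = 97.2 - 15.0256 = 82.174 dB


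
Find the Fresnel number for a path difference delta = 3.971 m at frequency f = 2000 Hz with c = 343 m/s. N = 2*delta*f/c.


N = 2*delta*f/c = 2*delta/lambda, where lambda = c/f
lambda = 343 / 2000 = 0.1715 m
N = 2 * 3.971 / 0.1715 = 46.309


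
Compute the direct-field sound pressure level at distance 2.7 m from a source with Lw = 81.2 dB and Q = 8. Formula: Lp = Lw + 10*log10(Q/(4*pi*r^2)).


4*pi*r^2 = 4*pi*2.7^2 = 91.6088 m^2
Q / (4*pi*r^2) = 8 / 91.6088 = 0.0873279
Lp = 81.2 + 10*log10(0.0873279) = 70.612 dB


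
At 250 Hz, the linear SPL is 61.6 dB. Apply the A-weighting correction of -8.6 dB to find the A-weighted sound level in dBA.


A-weighting table: 250 Hz -> -8.6 dB correction
SPL_A = SPL + correction = 61.6 + (-8.6) = 53 dBA


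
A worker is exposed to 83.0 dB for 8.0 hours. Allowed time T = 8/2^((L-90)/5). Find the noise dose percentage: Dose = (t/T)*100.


T_allowed = 8 / 2^((83.0 - 90)/5) = 21.1121 hr
Dose = 8.0 / 21.1121 * 100 = 37.893 %


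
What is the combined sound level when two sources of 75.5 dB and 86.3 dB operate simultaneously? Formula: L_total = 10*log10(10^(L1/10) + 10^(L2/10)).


10^(75.5/10) = 3.54813e+07
10^(86.3/10) = 4.2658e+08
Sum = 3.54813e+07 + 4.2658e+08 = 4.62061e+08
L_total = 10*log10(4.62061e+08) = 86.647 dB


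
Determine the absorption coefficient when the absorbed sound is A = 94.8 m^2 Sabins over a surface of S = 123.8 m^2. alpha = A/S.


Absorption coefficient = absorbed power / incident power
alpha = A / S = 94.8 / 123.8 = 0.76575


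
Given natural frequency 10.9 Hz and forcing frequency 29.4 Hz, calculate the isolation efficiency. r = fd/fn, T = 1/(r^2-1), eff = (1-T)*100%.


r = 29.4 / 10.9 = 2.69725
r^2 - 1 = 2.69725^2 - 1 = 6.27516
T = 1/6.27516 = 0.159358
Efficiency = (1 - 0.159358)*100 = 84.064 %


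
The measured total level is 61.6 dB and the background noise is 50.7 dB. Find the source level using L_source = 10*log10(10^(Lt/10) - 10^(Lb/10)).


10^(61.6/10) = 1.44544e+06
10^(50.7/10) = 117490
Difference = 1.44544e+06 - 117490 = 1.32795e+06
L_source = 10*log10(1.32795e+06) = 61.232 dB


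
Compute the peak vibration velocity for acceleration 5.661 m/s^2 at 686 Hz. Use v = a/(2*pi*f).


omega = 2*pi*f = 2*pi*686 = 4310.27 rad/s
v = a / omega = 5.661 / 4310.27 = 0.0013134 m/s


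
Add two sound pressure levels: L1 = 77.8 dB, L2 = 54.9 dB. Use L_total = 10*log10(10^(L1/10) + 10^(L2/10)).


10^(77.8/10) = 6.0256e+07
10^(54.9/10) = 309030
Sum = 6.0256e+07 + 309030 = 6.0565e+07
L_total = 10*log10(6.0565e+07) = 77.822 dB


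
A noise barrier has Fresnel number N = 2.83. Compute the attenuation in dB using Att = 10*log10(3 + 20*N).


3 + 20*N = 3 + 20*2.83 = 59.6
Att = 10*log10(59.6) = 17.752 dB


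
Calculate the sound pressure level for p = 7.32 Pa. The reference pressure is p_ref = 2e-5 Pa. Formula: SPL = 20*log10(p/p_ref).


p / p_ref = 7.32 / 2e-5 = 366000
SPL = 20 * log10(366000) = 111.27 dB


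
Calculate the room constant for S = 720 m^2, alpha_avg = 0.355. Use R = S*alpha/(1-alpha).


R = 720 * 0.355 / (1 - 0.355) = 396.28 m^2


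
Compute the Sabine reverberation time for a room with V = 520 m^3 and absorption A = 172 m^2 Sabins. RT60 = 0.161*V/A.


RT60 = 0.161 * 520 / 172 = 0.48674 s


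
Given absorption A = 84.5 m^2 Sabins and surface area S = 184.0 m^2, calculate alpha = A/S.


Absorption coefficient = absorbed power / incident power
alpha = A / S = 84.5 / 184.0 = 0.45924


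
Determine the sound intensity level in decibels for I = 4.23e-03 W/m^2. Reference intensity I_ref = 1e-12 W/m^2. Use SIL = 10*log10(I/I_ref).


I / I_ref = 4.23e-03 / 1e-12 = 4.23e+09
SIL = 10 * log10(4.23e+09) = 96.263 dB


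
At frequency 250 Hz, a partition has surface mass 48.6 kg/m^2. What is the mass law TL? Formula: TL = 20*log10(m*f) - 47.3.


m * f = 48.6 * 250 = 12150
20*log10(12150) = 81.6915 dB
TL = 81.6915 - 47.3 = 34.392 dB


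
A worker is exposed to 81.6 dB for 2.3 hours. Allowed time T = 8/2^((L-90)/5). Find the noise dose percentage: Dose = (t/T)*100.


T_allowed = 8 / 2^((81.6 - 90)/5) = 25.6342 hr
Dose = 2.3 / 25.6342 * 100 = 8.9724 %


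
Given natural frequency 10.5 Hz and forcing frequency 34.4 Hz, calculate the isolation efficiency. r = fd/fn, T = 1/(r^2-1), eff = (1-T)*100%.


r = 34.4 / 10.5 = 3.27619
r^2 - 1 = 3.27619^2 - 1 = 9.73342
T = 1/9.73342 = 0.102739
Efficiency = (1 - 0.102739)*100 = 89.726 %


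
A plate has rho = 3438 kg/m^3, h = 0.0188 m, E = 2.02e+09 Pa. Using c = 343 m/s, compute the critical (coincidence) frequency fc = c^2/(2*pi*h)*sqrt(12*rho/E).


12*rho/E = 12*3438/2.02e+09 = 2.04238e-05
sqrt(12*rho/E) = sqrt(2.04238e-05) = 0.00451927
c^2/(2*pi*h) = 343^2/(2*pi*0.0188) = 995980
fc = 995980 * 0.00451927 = 4501.1 Hz


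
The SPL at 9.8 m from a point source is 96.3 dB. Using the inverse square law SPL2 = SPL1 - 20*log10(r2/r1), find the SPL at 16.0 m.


r2/r1 = 16.0/9.8 = 1.63265
Correction = 20*log10(1.63265) = 4.25786 dB
SPL2 = 96.3 - 4.25786 = 92.042 dB


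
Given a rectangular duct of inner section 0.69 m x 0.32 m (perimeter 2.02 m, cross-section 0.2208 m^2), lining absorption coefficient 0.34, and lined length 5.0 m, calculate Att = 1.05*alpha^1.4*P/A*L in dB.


alpha^1.4 = 0.34^1.4 = 0.220836
Attenuation rate = 1.05 * alpha^1.4 * P / A
= 1.05 * 0.220836 * 2.02 / 0.2208 = 2.12135 dB/m
Total Att = 2.12135 * 5.0 = 10.607 dB


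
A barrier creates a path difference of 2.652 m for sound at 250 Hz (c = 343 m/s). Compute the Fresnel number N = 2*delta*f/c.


N = 2*delta*f/c = 2*delta/lambda, where lambda = c/f
lambda = 343 / 250 = 1.372 m
N = 2 * 2.652 / 1.372 = 3.8659


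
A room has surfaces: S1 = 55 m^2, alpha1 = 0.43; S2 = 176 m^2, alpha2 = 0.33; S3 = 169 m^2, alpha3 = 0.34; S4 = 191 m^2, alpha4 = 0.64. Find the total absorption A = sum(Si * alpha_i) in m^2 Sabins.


55 * 0.43 = 23.65
176 * 0.33 = 58.08
169 * 0.34 = 57.46
191 * 0.64 = 122.24
A_total = 23.65 + 58.08 + 57.46 + 122.24 = 261.43 m^2


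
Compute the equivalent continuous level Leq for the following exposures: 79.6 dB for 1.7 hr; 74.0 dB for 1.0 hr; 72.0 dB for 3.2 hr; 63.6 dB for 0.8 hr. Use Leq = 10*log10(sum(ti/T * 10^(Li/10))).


T_total = 1.7 + 1.0 + 3.2 + 0.8 = 6.7 hr
(1.7/6.7) * 10^(79.6/10) = 2.31406e+07
(1.0/6.7) * 10^(74.0/10) = 3.74908e+06
(3.2/6.7) * 10^(72.0/10) = 7.56964e+06
(0.8/6.7) * 10^(63.6/10) = 273536
Sum = 2.31406e+07 + 3.74908e+06 + 7.56964e+06 + 273536 = 3.47329e+07
Leq = 10*log10(3.47329e+07) = 75.407 dB


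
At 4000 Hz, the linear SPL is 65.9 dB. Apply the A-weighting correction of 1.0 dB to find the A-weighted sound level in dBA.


A-weighting table: 4000 Hz -> 1.0 dB correction
SPL_A = SPL + correction = 65.9 + (1.0) = 66.9 dBA


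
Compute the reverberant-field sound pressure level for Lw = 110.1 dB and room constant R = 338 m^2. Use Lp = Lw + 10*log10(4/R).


4/R = 4/338 = 0.0118343
Lp = 110.1 + 10*log10(0.0118343) = 90.831 dB


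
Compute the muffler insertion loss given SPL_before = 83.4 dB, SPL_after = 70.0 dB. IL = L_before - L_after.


Insertion loss = SPL without muffler - SPL with muffler
IL = 83.4 - 70.0 = 13.4 dB


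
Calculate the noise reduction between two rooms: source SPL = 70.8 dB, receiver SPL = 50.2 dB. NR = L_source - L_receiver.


NR = L_source - L_receiver (difference between source and receiving room levels)
NR = 70.8 - 50.2 = 20.6 dB


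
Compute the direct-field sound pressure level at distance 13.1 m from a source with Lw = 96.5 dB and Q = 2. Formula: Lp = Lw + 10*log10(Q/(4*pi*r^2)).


4*pi*r^2 = 4*pi*13.1^2 = 2156.51 m^2
Q / (4*pi*r^2) = 2 / 2156.51 = 0.000927424
Lp = 96.5 + 10*log10(0.000927424) = 66.173 dB


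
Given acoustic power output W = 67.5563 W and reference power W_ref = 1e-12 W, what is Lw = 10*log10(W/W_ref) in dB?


W / W_ref = 67.5563 / 1e-12 = 6.75563e+13
Lw = 10 * log10(6.75563e+13) = 138.3 dB


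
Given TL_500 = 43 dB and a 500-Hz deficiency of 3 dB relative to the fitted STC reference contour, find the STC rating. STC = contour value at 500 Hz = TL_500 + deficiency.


By ASTM E413, STC = value of the fitted reference contour at 500 Hz.
Contour value at 500 Hz = TL_500 + deficiency = 43 + 3 = 46
STC = 46


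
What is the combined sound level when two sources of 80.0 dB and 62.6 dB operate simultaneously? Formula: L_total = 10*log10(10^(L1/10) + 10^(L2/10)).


10^(80.0/10) = 1e+08
10^(62.6/10) = 1.8197e+06
Sum = 1e+08 + 1.8197e+06 = 1.0182e+08
L_total = 10*log10(1.0182e+08) = 80.078 dB


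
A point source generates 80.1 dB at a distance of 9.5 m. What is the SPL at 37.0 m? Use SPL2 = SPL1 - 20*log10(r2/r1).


r2/r1 = 37.0/9.5 = 3.89474
Correction = 20*log10(3.89474) = 11.8096 dB
SPL2 = 80.1 - 11.8096 = 68.29 dB


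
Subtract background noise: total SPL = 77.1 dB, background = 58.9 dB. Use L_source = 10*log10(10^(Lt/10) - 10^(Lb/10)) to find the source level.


10^(77.1/10) = 5.12861e+07
10^(58.9/10) = 776247
Difference = 5.12861e+07 - 776247 = 5.05099e+07
L_source = 10*log10(5.05099e+07) = 77.034 dB


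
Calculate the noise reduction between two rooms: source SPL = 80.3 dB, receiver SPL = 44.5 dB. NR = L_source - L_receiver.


NR = L_source - L_receiver (difference between source and receiving room levels)
NR = 80.3 - 44.5 = 35.8 dB


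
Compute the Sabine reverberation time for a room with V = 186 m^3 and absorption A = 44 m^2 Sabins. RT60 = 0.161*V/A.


RT60 = 0.161 * 186 / 44 = 0.68059 s


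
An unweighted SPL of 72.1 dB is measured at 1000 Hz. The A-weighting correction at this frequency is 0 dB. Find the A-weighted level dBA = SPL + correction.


A-weighting table: 1000 Hz -> 0 dB correction
SPL_A = SPL + correction = 72.1 + (0) = 72.1 dBA


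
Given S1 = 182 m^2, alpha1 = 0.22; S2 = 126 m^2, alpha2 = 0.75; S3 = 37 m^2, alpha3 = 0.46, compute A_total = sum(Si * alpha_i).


182 * 0.22 = 40.04
126 * 0.75 = 94.5
37 * 0.46 = 17.02
A_total = 40.04 + 94.5 + 17.02 = 151.56 m^2


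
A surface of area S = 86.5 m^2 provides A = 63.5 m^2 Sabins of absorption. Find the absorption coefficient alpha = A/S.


Absorption coefficient = absorbed power / incident power
alpha = A / S = 63.5 / 86.5 = 0.7341


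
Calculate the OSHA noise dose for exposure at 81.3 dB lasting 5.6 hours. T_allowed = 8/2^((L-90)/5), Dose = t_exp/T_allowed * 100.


T_allowed = 8 / 2^((81.3 - 90)/5) = 26.7228 hr
Dose = 5.6 / 26.7228 * 100 = 20.956 %


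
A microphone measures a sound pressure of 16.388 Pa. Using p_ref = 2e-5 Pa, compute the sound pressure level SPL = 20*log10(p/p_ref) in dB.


p / p_ref = 16.388 / 2e-5 = 819400
SPL = 20 * log10(819400) = 118.27 dB


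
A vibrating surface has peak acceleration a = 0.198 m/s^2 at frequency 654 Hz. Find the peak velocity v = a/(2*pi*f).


omega = 2*pi*f = 2*pi*654 = 4109.2 rad/s
v = a / omega = 0.198 / 4109.2 = 4.8185e-05 m/s


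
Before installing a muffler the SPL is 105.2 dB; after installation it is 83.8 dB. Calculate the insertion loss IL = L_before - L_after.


Insertion loss = SPL without muffler - SPL with muffler
IL = 105.2 - 83.8 = 21.4 dB


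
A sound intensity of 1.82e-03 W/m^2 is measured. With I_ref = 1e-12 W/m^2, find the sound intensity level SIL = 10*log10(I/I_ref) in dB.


I / I_ref = 1.82e-03 / 1e-12 = 1.82e+09
SIL = 10 * log10(1.82e+09) = 92.601 dB


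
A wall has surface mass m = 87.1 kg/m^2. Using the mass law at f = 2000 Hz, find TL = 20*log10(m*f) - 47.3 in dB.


m * f = 87.1 * 2000 = 174200
20*log10(174200) = 104.821 dB
TL = 104.821 - 47.3 = 57.521 dB


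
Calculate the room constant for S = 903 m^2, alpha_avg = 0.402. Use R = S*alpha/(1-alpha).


R = 903 * 0.402 / (1 - 0.402) = 607.03 m^2


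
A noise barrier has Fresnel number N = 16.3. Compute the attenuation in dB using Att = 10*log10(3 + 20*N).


3 + 20*N = 3 + 20*16.3 = 329
Att = 10*log10(329) = 25.172 dB


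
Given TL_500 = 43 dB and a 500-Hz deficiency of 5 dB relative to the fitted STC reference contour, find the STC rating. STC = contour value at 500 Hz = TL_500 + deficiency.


By ASTM E413, STC = value of the fitted reference contour at 500 Hz.
Contour value at 500 Hz = TL_500 + deficiency = 43 + 5 = 48
STC = 48


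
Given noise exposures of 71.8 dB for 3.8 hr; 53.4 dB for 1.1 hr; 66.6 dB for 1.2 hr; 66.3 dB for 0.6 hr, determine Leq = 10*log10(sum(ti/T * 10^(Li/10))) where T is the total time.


T_total = 3.8 + 1.1 + 1.2 + 0.6 = 6.7 hr
(3.8/6.7) * 10^(71.8/10) = 8.58438e+06
(1.1/6.7) * 10^(53.4/10) = 35918.5
(1.2/6.7) * 10^(66.6/10) = 818665
(0.6/6.7) * 10^(66.3/10) = 382012
Sum = 8.58438e+06 + 35918.5 + 818665 + 382012 = 9.82098e+06
Leq = 10*log10(9.82098e+06) = 69.922 dB


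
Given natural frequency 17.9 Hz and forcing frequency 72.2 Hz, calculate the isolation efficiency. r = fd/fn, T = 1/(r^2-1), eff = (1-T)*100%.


r = 72.2 / 17.9 = 4.03352
r^2 - 1 = 4.03352^2 - 1 = 15.2693
T = 1/15.2693 = 0.0654909
Efficiency = (1 - 0.0654909)*100 = 93.451 %


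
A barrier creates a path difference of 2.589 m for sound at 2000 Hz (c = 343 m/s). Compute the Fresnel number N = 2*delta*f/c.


N = 2*delta*f/c = 2*delta/lambda, where lambda = c/f
lambda = 343 / 2000 = 0.1715 m
N = 2 * 2.589 / 0.1715 = 30.192


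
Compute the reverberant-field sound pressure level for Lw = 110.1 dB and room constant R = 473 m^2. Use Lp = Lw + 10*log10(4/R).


4/R = 4/473 = 0.00845666
Lp = 110.1 + 10*log10(0.00845666) = 89.372 dB


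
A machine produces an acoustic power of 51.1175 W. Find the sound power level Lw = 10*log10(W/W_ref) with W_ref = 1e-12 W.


W / W_ref = 51.1175 / 1e-12 = 5.11175e+13
Lw = 10 * log10(5.11175e+13) = 137.09 dB


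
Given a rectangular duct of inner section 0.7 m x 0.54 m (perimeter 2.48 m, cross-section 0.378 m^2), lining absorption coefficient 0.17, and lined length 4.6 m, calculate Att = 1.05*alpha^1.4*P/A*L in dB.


alpha^1.4 = 0.17^1.4 = 0.0836813
Attenuation rate = 1.05 * alpha^1.4 * P / A
= 1.05 * 0.0836813 * 2.48 / 0.378 = 0.576471 dB/m
Total Att = 0.576471 * 4.6 = 2.6518 dB
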